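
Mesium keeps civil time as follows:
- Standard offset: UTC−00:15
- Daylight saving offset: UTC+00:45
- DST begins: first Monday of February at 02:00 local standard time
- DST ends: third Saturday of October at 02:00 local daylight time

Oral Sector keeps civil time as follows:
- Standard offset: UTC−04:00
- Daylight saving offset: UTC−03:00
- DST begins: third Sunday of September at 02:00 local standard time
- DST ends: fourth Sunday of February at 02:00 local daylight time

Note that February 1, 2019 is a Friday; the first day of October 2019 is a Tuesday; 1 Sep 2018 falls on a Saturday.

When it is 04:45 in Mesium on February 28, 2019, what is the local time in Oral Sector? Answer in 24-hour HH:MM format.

00:00

1 February 2019 is a Friday, so the first Monday is February 4.
1 October 2019 is a Tuesday, so the first Saturday is October 5 and the third is October 19.
February 28, 2019 falls between 4 February and 19 October, so daylight saving is in effect and Mesium is at UTC+00:45.
04:45 Mesium − 0h45m = 04:00 UTC.
1 September 2018 is a Saturday, so the first Sunday is September 2 and the third is September 16.
1 February 2019 is a Friday, so the first Sunday is February 3 and the fourth is February 24.
At the standard offset (UTC−04:00), 04:00 UTC − 4h = 00:00 Oral Sector standard time.
The standard-time date in Oral Sector, February 28, 2019, does not fall between 16 September 2018 and 24 February 2019, so daylight saving is not in effect and Oral Sector is at UTC−04:00.
04:00 UTC − 4h = 00:00 Oral Sector.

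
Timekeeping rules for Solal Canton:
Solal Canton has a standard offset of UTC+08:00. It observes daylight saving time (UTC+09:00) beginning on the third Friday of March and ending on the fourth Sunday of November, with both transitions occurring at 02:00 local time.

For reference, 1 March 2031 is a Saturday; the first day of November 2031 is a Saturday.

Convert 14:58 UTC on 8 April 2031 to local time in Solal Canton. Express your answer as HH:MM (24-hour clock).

1 March 2031 is a Saturday, so the first Friday is March 7 and the third is March 21.
1 November 2031 is a Saturday, so the first Sunday is November 2 and the fourth is November 23.
At the standard offset (UTC+08:00), 14:58 UTC + 8h = 22:58 Solal Canton standard time.
The standard-time date in Solal Canton, 8 April 2031, falls between 21 March and 23 November, so daylight saving is in effect and Solal Canton is at UTC+09:00.
14:58 UTC + 9h = 23:58 local.

23:58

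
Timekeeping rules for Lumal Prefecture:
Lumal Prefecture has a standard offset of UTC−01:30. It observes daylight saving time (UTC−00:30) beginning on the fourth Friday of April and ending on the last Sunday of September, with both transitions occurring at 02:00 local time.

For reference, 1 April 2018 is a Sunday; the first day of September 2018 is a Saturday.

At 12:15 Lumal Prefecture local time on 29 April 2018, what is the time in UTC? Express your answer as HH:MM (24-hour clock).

12:45

1 April 2018 is a Sunday, so the first Friday is April 6 and the fourth is April 27.
1 September 2018 is a Saturday, so Sundays fall on 2, 9, 16, 23, 30; the last is September 30.
29 April 2018 lies within the daylight-saving period (27 April – 30 September), so Lumal Prefecture is on daylight time, UTC−00:30.
12:15 local + 0h30m = 12:45 UTC.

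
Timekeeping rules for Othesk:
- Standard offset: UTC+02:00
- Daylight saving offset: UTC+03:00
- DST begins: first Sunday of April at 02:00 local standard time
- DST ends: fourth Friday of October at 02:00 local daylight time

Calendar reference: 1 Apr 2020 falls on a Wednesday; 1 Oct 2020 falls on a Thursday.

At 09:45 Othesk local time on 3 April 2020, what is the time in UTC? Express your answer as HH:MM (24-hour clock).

1 April 2020 is a Wednesday, so the first Sunday is April 5.
1 October 2020 is a Thursday, so the first Friday is October 2 and the fourth is October 23.
3 April 2020 is outside the daylight-saving period (5 April – 23 October), so Othesk is on standard time, UTC+02:00.
09:45 local − 2h = 07:45 UTC.

07:45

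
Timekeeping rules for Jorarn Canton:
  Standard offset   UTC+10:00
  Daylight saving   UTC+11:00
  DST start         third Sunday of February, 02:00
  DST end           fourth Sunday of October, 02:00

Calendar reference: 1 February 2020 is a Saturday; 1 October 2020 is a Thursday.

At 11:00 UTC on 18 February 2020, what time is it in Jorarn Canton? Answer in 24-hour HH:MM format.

1 February 2020 is a Saturday, so the first Sunday is February 2 and the third is February 16.
1 October 2020 is a Thursday, so the first Sunday is October 4 and the fourth is October 25.
At the standard offset (UTC+10:00), 11:00 UTC + 10h = 21:00 Jorarn Canton standard time.
Daylight saving runs 16 February – 25 October; the standard-time date in Jorarn Canton, 18 February 2020, is inside that window, so Jorarn Canton is at UTC+11:00.
11:00 UTC + 11h = 22:00 local.

22:00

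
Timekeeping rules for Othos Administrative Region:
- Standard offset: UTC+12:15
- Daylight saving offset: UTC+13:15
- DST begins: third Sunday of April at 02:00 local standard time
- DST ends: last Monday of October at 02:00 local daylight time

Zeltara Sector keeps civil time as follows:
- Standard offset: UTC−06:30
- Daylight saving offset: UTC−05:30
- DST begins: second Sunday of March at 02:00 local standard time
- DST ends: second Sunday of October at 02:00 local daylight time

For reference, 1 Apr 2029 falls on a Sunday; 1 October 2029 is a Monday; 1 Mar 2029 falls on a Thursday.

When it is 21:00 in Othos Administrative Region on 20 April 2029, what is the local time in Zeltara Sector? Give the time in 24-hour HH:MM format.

02:15

1 April 2029 is a Sunday, so the first Sunday is April 1 and the third is April 15.
1 October 2029 is a Monday, so Mondays fall on 1, 8, 15, 22, 29; the last is October 29.
20 April 2029 falls between 15 April and 29 October, so daylight saving is in effect and Othos Administrative Region is at UTC+13:15.
21:00 Othos Administrative Region − 13h15m = 07:45 UTC.
1 March 2029 is a Thursday, so the first Sunday is March 4 and the second is March 11.
1 October 2029 is a Monday, so the first Sunday is October 7 and the second is October 14.
At the standard offset (UTC−06:30), 07:45 UTC − 6h30m = 01:15 Zeltara Sector standard time.
The standard-time date in Zeltara Sector, 20 April 2029, lies within the daylight-saving period (11 March – 14 October), so Zeltara Sector is on daylight time, UTC−05:30.
07:45 UTC − 5h30m = 02:15 Zeltara Sector.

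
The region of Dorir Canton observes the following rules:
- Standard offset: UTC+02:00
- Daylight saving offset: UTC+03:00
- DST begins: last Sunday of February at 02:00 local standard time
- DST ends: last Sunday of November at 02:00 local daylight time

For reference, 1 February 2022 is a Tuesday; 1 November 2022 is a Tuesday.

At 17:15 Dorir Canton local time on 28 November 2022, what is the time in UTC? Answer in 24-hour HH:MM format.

15:15

1 February 2022 is a Tuesday, so Sundays fall on 6, 13, 20, 27; the last is February 27.
1 November 2022 is a Tuesday, so Sundays fall on 6, 13, 20, 27; the last is November 27.
28 November 2022 does not fall between 27 February and 27 November, so daylight saving is not in effect and Dorir Canton is at UTC+02:00.
17:15 local − 2h = 15:15 UTC.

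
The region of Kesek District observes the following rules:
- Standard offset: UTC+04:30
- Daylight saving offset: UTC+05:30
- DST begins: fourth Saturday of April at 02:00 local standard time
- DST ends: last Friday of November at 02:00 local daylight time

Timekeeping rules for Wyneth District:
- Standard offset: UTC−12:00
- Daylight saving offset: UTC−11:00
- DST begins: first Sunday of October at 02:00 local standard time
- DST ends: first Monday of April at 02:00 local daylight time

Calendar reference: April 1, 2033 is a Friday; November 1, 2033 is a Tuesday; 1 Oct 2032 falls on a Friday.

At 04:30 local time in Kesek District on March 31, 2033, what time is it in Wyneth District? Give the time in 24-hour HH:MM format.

13:00

1 April 2033 is a Friday, so the first Saturday is April 2 and the fourth is April 23.
1 November 2033 is a Tuesday, so Fridays fall on 4, 11, 18, 25; the last is November 25.
March 31, 2033 does not fall between 23 April and 25 November, so daylight saving is not in effect and Kesek District is at UTC+04:30.
04:30 Kesek District − 4h30m = 00:00 UTC.
1 October 2032 is a Friday, so the first Sunday is October 3.
1 April 2033 is a Friday, so the first Monday is April 4.
At the standard offset (UTC−12:00), 00:00 UTC − 12h = 12:00 Wyneth District standard time (rolling into the previous day, 30 March 2033).
Daylight saving runs 3 October 2032 – 4 April 2033; the standard-time date in Wyneth District, March 30, 2033, is inside that window, so Wyneth District is at UTC−11:00.
00:00 UTC − 11h = 13:00 Wyneth District (rolling into the previous day, 30 March 2033).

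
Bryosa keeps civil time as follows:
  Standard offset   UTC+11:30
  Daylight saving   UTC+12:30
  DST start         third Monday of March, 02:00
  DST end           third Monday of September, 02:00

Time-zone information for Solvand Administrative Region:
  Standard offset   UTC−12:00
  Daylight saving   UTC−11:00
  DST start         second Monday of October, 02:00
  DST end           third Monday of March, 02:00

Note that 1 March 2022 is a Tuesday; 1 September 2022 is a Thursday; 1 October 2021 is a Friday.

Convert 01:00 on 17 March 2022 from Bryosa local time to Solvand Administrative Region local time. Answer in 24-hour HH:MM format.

1 March 2022 is a Tuesday, so the first Monday is March 7 and the third is March 21.
1 September 2022 is a Thursday, so the first Monday is September 5 and the third is September 19.
17 March 2022 is outside the daylight-saving period (21 March – 19 September), so Bryosa is on standard time, UTC+11:30.
01:00 Bryosa − 11h30m = 13:30 UTC (rolling into the previous day, 16 March 2022).
1 October 2021 is a Friday, so the first Monday is October 4 and the second is October 11.
1 March 2022 is a Tuesday, so the first Monday is March 7 and the third is March 21.
At the standard offset (UTC−12:00), 13:30 UTC − 12h = 01:30 Solvand Administrative Region standard time.
The standard-time date in Solvand Administrative Region, 16 March 2022, lies within the daylight-saving period (11 October 2021 – 21 March 2022), so Solvand Administrative Region is on daylight time, UTC−11:00.
13:30 UTC − 11h = 02:30 Solvand Administrative Region.

02:30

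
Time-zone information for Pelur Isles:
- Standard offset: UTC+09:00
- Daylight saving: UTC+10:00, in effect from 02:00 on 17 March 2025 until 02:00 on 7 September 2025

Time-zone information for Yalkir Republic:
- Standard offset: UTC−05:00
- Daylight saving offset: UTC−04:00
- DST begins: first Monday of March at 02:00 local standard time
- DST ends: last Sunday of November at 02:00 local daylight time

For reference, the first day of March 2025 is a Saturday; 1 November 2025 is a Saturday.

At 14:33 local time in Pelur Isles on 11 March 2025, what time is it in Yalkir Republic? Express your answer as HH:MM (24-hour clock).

11 March 2025 is outside the daylight-saving period (17 March – 7 September), so Pelur Isles is on standard time, UTC+09:00.
14:33 Pelur Isles − 9h = 05:33 UTC.
1 March 2025 is a Saturday, so the first Monday is March 3.
1 November 2025 is a Saturday, so Sundays fall on 2, 9, 16, 23, 30; the last is November 30.
At the standard offset (UTC−05:00), 05:33 UTC − 5h = 00:33 Yalkir Republic standard time.
The standard-time date in Yalkir Republic, 11 March 2025, falls between 3 March and 30 November, so daylight saving is in effect and Yalkir Republic is at UTC−04:00.
05:33 UTC − 4h = 01:33 Yalkir Republic.

01:33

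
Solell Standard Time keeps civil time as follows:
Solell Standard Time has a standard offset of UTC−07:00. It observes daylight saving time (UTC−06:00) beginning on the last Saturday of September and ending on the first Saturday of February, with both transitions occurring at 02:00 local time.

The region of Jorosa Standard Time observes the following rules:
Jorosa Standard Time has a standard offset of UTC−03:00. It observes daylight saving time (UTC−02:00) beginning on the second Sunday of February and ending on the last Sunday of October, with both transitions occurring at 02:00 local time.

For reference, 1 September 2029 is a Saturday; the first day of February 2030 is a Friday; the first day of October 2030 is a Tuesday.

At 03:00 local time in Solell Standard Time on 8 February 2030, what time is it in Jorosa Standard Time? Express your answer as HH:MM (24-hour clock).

1 September 2029 is a Saturday, so Saturdays fall on 1, 8, 15, 22, 29; the last is September 29.
1 February 2030 is a Friday, so the first Saturday is February 2.
Daylight saving runs 29 September 2029 – 2 February 2030; 8 February 2030 is outside that window, so Solell Standard Time is on standard time at UTC−07:00.
03:00 Solell Standard Time + 7h = 10:00 UTC.
1 February 2030 is a Friday, so the first Sunday is February 3 and the second is February 10.
1 October 2030 is a Tuesday, so Sundays fall on 6, 13, 20, 27; the last is October 27.
At the standard offset (UTC−03:00), 10:00 UTC − 3h = 07:00 Jorosa Standard Time standard time.
Daylight saving runs 10 February – 27 October; the standard-time date in Jorosa Standard Time, 8 February 2030, is outside that window, so Jorosa Standard Time is on standard time at UTC−03:00.
10:00 UTC − 3h = 07:00 Jorosa Standard Time.

07:00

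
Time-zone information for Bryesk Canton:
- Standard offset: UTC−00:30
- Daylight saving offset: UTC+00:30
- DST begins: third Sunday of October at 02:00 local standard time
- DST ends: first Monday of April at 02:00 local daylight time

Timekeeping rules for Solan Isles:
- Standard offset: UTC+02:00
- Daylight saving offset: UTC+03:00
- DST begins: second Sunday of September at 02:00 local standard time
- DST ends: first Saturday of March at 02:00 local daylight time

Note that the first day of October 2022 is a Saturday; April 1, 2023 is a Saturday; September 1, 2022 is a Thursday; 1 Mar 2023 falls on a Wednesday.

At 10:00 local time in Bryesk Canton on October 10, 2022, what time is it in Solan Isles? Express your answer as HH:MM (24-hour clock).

1 October 2022 is a Saturday, so the first Sunday is October 2 and the third is October 16.
1 April 2023 is a Saturday, so the first Monday is April 3.
October 10, 2022 does not fall between 16 October 2022 and 3 April 2023, so daylight saving is not in effect and Bryesk Canton is at UTC−00:30.
10:00 Bryesk Canton + 0h30m = 10:30 UTC.
1 September 2022 is a Thursday, so the first Sunday is September 4 and the second is September 11.
1 March 2023 is a Wednesday, so the first Saturday is March 4.
At the standard offset (UTC+02:00), 10:30 UTC + 2h = 12:30 Solan Isles standard time.
Daylight saving runs 11 September 2022 – 4 March 2023; the standard-time date in Solan Isles, October 10, 2022, is inside that window, so Solan Isles is at UTC+03:00.
10:30 UTC + 3h = 13:30 Solan Isles.

13:30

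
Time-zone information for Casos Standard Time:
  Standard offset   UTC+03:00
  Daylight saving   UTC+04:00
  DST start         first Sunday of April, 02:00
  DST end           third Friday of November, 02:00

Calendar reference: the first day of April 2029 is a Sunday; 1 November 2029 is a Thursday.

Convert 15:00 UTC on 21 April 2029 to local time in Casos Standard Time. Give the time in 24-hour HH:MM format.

1 April 2029 is a Sunday, so the first Sunday is April 1.
1 November 2029 is a Thursday, so the first Friday is November 2 and the third is November 16.
At the standard offset (UTC+03:00), 15:00 UTC + 3h = 18:00 Casos Standard Time standard time.
The standard-time date in Casos Standard Time, 21 April 2029, falls between 1 April and 16 November, so daylight saving is in effect and Casos Standard Time is at UTC+04:00.
15:00 UTC + 4h = 19:00 local.

19:00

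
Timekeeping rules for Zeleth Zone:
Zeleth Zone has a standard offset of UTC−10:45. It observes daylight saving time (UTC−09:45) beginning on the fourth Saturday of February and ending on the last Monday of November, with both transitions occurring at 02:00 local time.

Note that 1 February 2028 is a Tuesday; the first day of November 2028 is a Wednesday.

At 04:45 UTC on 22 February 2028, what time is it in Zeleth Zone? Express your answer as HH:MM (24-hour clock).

18:00

1 February 2028 is a Tuesday, so the first Saturday is February 5 and the fourth is February 26.
1 November 2028 is a Wednesday, so Mondays fall on 6, 13, 20, 27; the last is November 27.
At the standard offset (UTC−10:45), 04:45 UTC − 10h45m = 18:00 Zeleth Zone standard time (rolling into the previous day, 21 February 2028).
The standard-time date in Zeleth Zone, 21 February 2028, is outside the daylight-saving period (26 February – 27 November), so Zeleth Zone is on standard time, UTC−10:45.
04:45 UTC − 10h45m = 18:00 local (rolling into the previous day, 21 February 2028).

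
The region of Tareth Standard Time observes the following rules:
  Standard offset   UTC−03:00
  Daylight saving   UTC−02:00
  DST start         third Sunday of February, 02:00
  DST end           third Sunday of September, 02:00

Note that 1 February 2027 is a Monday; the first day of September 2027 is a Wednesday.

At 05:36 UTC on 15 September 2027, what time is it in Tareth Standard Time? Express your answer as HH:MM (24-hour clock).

1 February 2027 is a Monday, so the first Sunday is February 7 and the third is February 21.
1 September 2027 is a Wednesday, so the first Sunday is September 5 and the third is September 19.
At the standard offset (UTC−03:00), 05:36 UTC − 3h = 02:36 Tareth Standard Time standard time.
The standard-time date in Tareth Standard Time, 15 September 2027, falls between 21 February and 19 September, so daylight saving is in effect and Tareth Standard Time is at UTC−02:00.
05:36 UTC − 2h = 03:36 local.

03:36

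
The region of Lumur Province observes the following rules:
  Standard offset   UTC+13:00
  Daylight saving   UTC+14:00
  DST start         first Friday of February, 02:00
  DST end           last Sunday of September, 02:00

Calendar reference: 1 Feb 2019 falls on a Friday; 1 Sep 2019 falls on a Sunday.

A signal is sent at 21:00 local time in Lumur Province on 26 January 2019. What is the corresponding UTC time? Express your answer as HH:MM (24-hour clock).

08:00

1 February 2019 is a Friday, so the first Friday is February 1.
1 September 2019 is a Sunday, so Sundays fall on 1, 8, 15, 22, 29; the last is September 29.
26 January 2019 is outside the daylight-saving period (1 February – 29 September), so Lumur Province is on standard time, UTC+13:00.
21:00 local − 13h = 08:00 UTC.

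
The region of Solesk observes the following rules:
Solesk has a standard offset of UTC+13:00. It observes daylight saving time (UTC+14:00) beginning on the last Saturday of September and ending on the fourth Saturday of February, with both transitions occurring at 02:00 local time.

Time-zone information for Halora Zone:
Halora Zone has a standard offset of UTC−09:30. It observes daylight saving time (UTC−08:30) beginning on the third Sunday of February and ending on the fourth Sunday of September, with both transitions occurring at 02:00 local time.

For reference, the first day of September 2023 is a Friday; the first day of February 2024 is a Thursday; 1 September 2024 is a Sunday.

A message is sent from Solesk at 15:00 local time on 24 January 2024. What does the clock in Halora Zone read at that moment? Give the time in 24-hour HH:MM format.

1 September 2023 is a Friday, so Saturdays fall on 2, 9, 16, 23, 30; the last is September 30.
1 February 2024 is a Thursday, so the first Saturday is February 3 and the fourth is February 24.
Daylight saving runs 30 September 2023 – 24 February 2024; 24 January 2024 is inside that window, so Solesk is at UTC+14:00.
15:00 Solesk − 14h = 01:00 UTC.
1 February 2024 is a Thursday, so the first Sunday is February 4 and the third is February 18.
1 September 2024 is a Sunday, so the first Sunday is September 1 and the fourth is September 22.
At the standard offset (UTC−09:30), 01:00 UTC − 9h30m = 15:30 Halora Zone standard time (rolling into the previous day, 23 January 2024).
Daylight saving runs 18 February – 22 September; the standard-time date in Halora Zone, 23 January 2024, is outside that window, so Halora Zone is on standard time at UTC−09:30.
01:00 UTC − 9h30m = 15:30 Halora Zone (rolling into the previous day, 23 January 2024).

15:30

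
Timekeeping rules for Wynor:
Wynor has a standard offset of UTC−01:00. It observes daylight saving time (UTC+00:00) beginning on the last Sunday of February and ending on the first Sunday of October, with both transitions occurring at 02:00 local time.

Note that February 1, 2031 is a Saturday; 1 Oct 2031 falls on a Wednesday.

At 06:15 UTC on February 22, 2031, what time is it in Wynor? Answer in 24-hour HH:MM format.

1 February 2031 is a Saturday, so Sundays fall on 2, 9, 16, 23; the last is February 23.
1 October 2031 is a Wednesday, so the first Sunday is October 5.
At the standard offset (UTC−01:00), 06:15 UTC − 1h = 05:15 Wynor standard time.
Daylight saving runs 23 February – 5 October; the standard-time date in Wynor, February 22, 2031, is outside that window, so Wynor is on standard time at UTC−01:00.
06:15 UTC − 1h = 05:15 local.

05:15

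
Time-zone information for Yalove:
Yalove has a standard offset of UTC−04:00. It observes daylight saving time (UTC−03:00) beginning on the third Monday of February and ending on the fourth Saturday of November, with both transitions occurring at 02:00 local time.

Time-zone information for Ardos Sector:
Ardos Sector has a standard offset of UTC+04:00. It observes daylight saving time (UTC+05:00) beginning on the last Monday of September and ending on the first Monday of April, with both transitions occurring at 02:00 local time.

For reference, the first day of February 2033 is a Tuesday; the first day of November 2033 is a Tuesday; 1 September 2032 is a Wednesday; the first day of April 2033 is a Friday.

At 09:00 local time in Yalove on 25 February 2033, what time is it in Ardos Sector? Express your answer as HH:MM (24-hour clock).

1 February 2033 is a Tuesday, so the first Monday is February 7 and the third is February 21.
1 November 2033 is a Tuesday, so the first Saturday is November 5 and the fourth is November 26.
Daylight saving runs 21 February – 26 November; 25 February 2033 is inside that window, so Yalove is at UTC−03:00.
09:00 Yalove + 3h = 12:00 UTC.
1 September 2032 is a Wednesday, so Mondays fall on 6, 13, 20, 27; the last is September 27.
1 April 2033 is a Friday, so the first Monday is April 4.
At the standard offset (UTC+04:00), 12:00 UTC + 4h = 16:00 Ardos Sector standard time.
The standard-time date in Ardos Sector, 25 February 2033, lies within the daylight-saving period (27 September 2032 – 4 April 2033), so Ardos Sector is on daylight time, UTC+05:00.
12:00 UTC + 5h = 17:00 Ardos Sector.

17:00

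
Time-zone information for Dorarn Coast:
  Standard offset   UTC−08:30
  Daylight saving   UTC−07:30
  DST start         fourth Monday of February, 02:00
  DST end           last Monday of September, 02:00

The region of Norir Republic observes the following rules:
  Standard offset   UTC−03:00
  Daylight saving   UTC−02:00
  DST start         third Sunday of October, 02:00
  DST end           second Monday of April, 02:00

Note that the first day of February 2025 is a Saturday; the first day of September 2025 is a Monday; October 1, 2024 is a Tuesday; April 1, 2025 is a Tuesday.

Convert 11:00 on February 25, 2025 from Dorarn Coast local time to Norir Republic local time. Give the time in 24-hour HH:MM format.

1 February 2025 is a Saturday, so the first Monday is February 3 and the fourth is February 24.
1 September 2025 is a Monday, so Mondays fall on 1, 8, 15, 22, 29; the last is September 29.
February 25, 2025 falls between 24 February and 29 September, so daylight saving is in effect and Dorarn Coast is at UTC−07:30.
11:00 Dorarn Coast + 7h30m = 18:30 UTC.
1 October 2024 is a Tuesday, so the first Sunday is October 6 and the third is October 20.
1 April 2025 is a Tuesday, so the first Monday is April 7 and the second is April 14.
At the standard offset (UTC−03:00), 18:30 UTC − 3h = 15:30 Norir Republic standard time.
The standard-time date in Norir Republic, February 25, 2025, lies within the daylight-saving period (20 October 2024 – 14 April 2025), so Norir Republic is on daylight time, UTC−02:00.
18:30 UTC − 2h = 16:30 Norir Republic.

16:30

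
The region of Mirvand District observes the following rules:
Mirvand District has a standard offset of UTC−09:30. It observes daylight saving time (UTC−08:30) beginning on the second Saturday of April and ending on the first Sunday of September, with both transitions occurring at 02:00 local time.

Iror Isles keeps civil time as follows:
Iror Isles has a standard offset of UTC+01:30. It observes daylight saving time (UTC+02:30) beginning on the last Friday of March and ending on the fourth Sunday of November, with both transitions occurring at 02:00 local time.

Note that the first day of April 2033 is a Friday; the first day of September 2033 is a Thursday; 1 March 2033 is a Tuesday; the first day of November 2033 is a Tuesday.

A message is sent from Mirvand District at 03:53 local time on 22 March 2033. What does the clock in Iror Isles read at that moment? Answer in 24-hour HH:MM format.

14:53

1 April 2033 is a Friday, so the first Saturday is April 2 and the second is April 9.
1 September 2033 is a Thursday, so the first Sunday is September 4.
22 March 2033 does not fall between 9 April and 4 September, so daylight saving is not in effect and Mirvand District is at UTC−09:30.
03:53 Mirvand District + 9h30m = 13:23 UTC.
1 March 2033 is a Tuesday, so Fridays fall on 4, 11, 18, 25; the last is March 25.
1 November 2033 is a Tuesday, so the first Sunday is November 6 and the fourth is November 27.
At the standard offset (UTC+01:30), 13:23 UTC + 1h30m = 14:53 Iror Isles standard time.
The standard-time date in Iror Isles, 22 March 2033, is outside the daylight-saving period (25 March – 27 November), so Iror Isles is on standard time, UTC+01:30.
13:23 UTC + 1h30m = 14:53 Iror Isles.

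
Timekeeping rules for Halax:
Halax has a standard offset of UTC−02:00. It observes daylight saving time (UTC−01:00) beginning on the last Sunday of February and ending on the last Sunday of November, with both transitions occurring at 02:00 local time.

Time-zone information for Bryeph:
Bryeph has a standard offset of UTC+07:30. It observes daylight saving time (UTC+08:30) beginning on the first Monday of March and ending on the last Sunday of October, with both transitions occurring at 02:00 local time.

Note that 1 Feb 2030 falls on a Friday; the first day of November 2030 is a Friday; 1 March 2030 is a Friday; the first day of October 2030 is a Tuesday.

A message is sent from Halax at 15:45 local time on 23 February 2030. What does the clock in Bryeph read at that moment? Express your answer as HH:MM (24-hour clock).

1 February 2030 is a Friday, so Sundays fall on 3, 10, 17, 24; the last is February 24.
1 November 2030 is a Friday, so Sundays fall on 3, 10, 17, 24; the last is November 24.
23 February 2030 does not fall between 24 February and 24 November, so daylight saving is not in effect and Halax is at UTC−02:00.
15:45 Halax + 2h = 17:45 UTC.
1 March 2030 is a Friday, so the first Monday is March 4.
1 October 2030 is a Tuesday, so Sundays fall on 6, 13, 20, 27; the last is October 27.
At the standard offset (UTC+07:30), 17:45 UTC + 7h30m = 01:15 Bryeph standard time (rolling into the next day, 24 February 2030).
Daylight saving runs 4 March – 27 October; the standard-time date in Bryeph, 24 February 2030, is outside that window, so Bryeph is on standard time at UTC+07:30.
17:45 UTC + 7h30m = 01:15 Bryeph (rolling into the next day, 24 February 2030).

01:15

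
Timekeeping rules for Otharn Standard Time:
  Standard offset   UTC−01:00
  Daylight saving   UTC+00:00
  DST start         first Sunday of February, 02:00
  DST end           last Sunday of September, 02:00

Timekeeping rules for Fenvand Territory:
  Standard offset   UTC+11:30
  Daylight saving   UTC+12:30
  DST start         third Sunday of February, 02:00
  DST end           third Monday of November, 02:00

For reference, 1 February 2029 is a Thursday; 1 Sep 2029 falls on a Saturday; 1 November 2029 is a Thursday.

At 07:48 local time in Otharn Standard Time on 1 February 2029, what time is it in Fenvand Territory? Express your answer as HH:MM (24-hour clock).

20:18

1 February 2029 is a Thursday, so the first Sunday is February 4.
1 September 2029 is a Saturday, so Sundays fall on 2, 9, 16, 23, 30; the last is September 30.
1 February 2029 is outside the daylight-saving period (4 February – 30 September), so Otharn Standard Time is on standard time, UTC−01:00.
07:48 Otharn Standard Time + 1h = 08:48 UTC.
1 February 2029 is a Thursday, so the first Sunday is February 4 and the third is February 18.
1 November 2029 is a Thursday, so the first Monday is November 5 and the third is November 19.
At the standard offset (UTC+11:30), 08:48 UTC + 11h30m = 20:18 Fenvand Territory standard time.
The standard-time date in Fenvand Territory, 1 February 2029, does not fall between 18 February and 19 November, so daylight saving is not in effect and Fenvand Territory is at UTC+11:30.
08:48 UTC + 11h30m = 20:18 Fenvand Territory.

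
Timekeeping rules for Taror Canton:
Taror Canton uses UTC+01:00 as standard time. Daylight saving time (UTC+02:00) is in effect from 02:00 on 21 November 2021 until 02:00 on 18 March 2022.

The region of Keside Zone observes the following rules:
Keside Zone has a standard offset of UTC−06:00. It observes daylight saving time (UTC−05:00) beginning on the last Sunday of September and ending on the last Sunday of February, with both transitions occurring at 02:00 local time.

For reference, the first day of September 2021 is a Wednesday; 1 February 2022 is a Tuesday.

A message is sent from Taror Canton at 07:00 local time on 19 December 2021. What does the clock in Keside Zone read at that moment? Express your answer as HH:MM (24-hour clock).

19 December 2021 falls between 21 November 2021 and 18 March 2022, so daylight saving is in effect and Taror Canton is at UTC+02:00.
07:00 Taror Canton − 2h = 05:00 UTC.
1 September 2021 is a Wednesday, so Sundays fall on 5, 12, 19, 26; the last is September 26.
1 February 2022 is a Tuesday, so Sundays fall on 6, 13, 20, 27; the last is February 27.
At the standard offset (UTC−06:00), 05:00 UTC − 6h = 23:00 Keside Zone standard time (rolling into the previous day, 18 December 2021).
Daylight saving runs 26 September 2021 – 27 February 2022; the standard-time date in Keside Zone, 18 December 2021, is inside that window, so Keside Zone is at UTC−05:00.
05:00 UTC − 5h = 00:00 Keside Zone.

00:00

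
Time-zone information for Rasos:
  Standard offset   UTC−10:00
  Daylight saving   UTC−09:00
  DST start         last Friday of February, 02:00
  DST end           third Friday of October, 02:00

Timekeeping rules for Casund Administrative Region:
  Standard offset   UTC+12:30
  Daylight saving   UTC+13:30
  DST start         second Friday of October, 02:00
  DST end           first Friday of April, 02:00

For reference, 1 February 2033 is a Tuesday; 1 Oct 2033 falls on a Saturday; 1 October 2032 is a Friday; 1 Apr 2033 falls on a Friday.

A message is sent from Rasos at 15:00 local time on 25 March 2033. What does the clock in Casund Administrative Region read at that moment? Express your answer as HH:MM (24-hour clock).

13:30

1 February 2033 is a Tuesday, so Fridays fall on 4, 11, 18, 25; the last is February 25.
1 October 2033 is a Saturday, so the first Friday is October 7 and the third is October 21.
25 March 2033 falls between 25 February and 21 October, so daylight saving is in effect and Rasos is at UTC−09:00.
15:00 Rasos + 9h = 00:00 UTC (rolling into the next day, 26 March 2033).
1 October 2032 is a Friday, so the first Friday is October 1 and the second is October 8.
1 April 2033 is a Friday, so the first Friday is April 1.
At the standard offset (UTC+12:30), 00:00 UTC + 12h30m = 12:30 Casund Administrative Region standard time.
The standard-time date in Casund Administrative Region, 26 March 2033, lies within the daylight-saving period (8 October 2032 – 1 April 2033), so Casund Administrative Region is on daylight time, UTC+13:30.
00:00 UTC + 13h30m = 13:30 Casund Administrative Region.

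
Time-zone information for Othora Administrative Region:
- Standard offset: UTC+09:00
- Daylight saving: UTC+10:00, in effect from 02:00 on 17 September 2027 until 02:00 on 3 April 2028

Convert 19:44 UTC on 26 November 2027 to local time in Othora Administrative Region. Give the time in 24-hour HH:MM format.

05:44

At the standard offset (UTC+09:00), 19:44 UTC + 9h = 04:44 Othora Administrative Region standard time (rolling into the next day, 27 November 2027).
Daylight saving runs 17 September 2027 – 3 April 2028; the standard-time date in Othora Administrative Region, 27 November 2027, is inside that window, so Othora Administrative Region is at UTC+10:00.
19:44 UTC + 10h = 05:44 local (rolling into the next day, 27 November 2027).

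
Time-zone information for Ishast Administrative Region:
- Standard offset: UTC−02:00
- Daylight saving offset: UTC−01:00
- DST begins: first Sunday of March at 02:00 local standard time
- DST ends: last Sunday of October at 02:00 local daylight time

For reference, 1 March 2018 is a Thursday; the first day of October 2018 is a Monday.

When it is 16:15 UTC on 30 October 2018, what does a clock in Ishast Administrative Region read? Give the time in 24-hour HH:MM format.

1 March 2018 is a Thursday, so the first Sunday is March 4.
1 October 2018 is a Monday, so Sundays fall on 7, 14, 21, 28; the last is October 28.
At the standard offset (UTC−02:00), 16:15 UTC − 2h = 14:15 Ishast Administrative Region standard time.
Daylight saving runs 4 March – 28 October; the standard-time date in Ishast Administrative Region, 30 October 2018, is outside that window, so Ishast Administrative Region is on standard time at UTC−02:00.
16:15 UTC − 2h = 14:15 local.

14:15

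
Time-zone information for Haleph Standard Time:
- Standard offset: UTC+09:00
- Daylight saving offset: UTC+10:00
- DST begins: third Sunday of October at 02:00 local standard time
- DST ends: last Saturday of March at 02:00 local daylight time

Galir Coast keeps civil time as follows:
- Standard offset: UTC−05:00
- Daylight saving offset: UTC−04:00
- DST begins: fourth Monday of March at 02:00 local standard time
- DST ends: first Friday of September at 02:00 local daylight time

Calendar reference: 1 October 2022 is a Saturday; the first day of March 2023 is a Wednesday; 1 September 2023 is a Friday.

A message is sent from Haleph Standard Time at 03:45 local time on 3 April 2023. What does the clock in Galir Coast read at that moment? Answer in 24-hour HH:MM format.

1 October 2022 is a Saturday, so the first Sunday is October 2 and the third is October 16.
1 March 2023 is a Wednesday, so Saturdays fall on 4, 11, 18, 25; the last is March 25.
3 April 2023 is outside the daylight-saving period (16 October 2022 – 25 March 2023), so Haleph Standard Time is on standard time, UTC+09:00.
03:45 Haleph Standard Time − 9h = 18:45 UTC (rolling into the previous day, 2 April 2023).
1 March 2023 is a Wednesday, so the first Monday is March 6 and the fourth is March 27.
1 September 2023 is a Friday, so the first Friday is September 1.
At the standard offset (UTC−05:00), 18:45 UTC − 5h = 13:45 Galir Coast standard time.
Daylight saving runs 27 March – 1 September; the standard-time date in Galir Coast, 2 April 2023, is inside that window, so Galir Coast is at UTC−04:00.
18:45 UTC − 4h = 14:45 Galir Coast.

14:45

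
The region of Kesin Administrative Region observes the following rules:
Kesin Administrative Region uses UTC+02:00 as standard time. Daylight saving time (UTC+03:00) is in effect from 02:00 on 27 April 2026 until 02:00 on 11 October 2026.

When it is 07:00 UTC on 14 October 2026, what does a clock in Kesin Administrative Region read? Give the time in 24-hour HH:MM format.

09:00

At the standard offset (UTC+02:00), 07:00 UTC + 2h = 09:00 Kesin Administrative Region standard time.
The standard-time date in Kesin Administrative Region, 14 October 2026, does not fall between 27 April and 11 October, so daylight saving is not in effect and Kesin Administrative Region is at UTC+02:00.
07:00 UTC + 2h = 09:00 local.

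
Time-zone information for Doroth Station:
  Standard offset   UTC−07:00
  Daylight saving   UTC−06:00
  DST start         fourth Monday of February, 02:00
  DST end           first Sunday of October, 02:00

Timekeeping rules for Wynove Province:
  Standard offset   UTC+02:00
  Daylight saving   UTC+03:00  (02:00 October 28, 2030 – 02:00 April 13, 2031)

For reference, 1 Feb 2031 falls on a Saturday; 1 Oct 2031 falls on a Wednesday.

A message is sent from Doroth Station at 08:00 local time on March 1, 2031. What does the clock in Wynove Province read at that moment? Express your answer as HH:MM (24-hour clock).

1 February 2031 is a Saturday, so the first Monday is February 3 and the fourth is February 24.
1 October 2031 is a Wednesday, so the first Sunday is October 5.
Daylight saving runs 24 February – 5 October; March 1, 2031 is inside that window, so Doroth Station is at UTC−06:00.
08:00 Doroth Station + 6h = 14:00 UTC.
At the standard offset (UTC+02:00), 14:00 UTC + 2h = 16:00 Wynove Province standard time.
Daylight saving runs 28 October 2030 – 13 April 2031; the standard-time date in Wynove Province, March 1, 2031, is inside that window, so Wynove Province is at UTC+03:00.
14:00 UTC + 3h = 17:00 Wynove Province.

17:00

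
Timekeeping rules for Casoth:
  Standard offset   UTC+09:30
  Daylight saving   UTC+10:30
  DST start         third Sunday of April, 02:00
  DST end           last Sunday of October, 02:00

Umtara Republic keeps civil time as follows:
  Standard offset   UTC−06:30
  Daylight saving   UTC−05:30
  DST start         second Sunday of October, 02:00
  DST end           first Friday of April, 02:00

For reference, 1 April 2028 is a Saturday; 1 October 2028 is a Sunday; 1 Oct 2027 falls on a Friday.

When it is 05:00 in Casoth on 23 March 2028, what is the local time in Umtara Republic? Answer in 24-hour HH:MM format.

1 April 2028 is a Saturday, so the first Sunday is April 2 and the third is April 16.
1 October 2028 is a Sunday, so Sundays fall on 1, 8, 15, 22, 29; the last is October 29.
Daylight saving runs 16 April – 29 October; 23 March 2028 is outside that window, so Casoth is on standard time at UTC+09:30.
05:00 Casoth − 9h30m = 19:30 UTC (rolling into the previous day, 22 March 2028).
1 October 2027 is a Friday, so the first Sunday is October 3 and the second is October 10.
1 April 2028 is a Saturday, so the first Friday is April 7.
At the standard offset (UTC−06:30), 19:30 UTC − 6h30m = 13:00 Umtara Republic standard time.
Daylight saving runs 10 October 2027 – 7 April 2028; the standard-time date in Umtara Republic, 22 March 2028, is inside that window, so Umtara Republic is at UTC−05:30.
19:30 UTC − 5h30m = 14:00 Umtara Republic.

14:00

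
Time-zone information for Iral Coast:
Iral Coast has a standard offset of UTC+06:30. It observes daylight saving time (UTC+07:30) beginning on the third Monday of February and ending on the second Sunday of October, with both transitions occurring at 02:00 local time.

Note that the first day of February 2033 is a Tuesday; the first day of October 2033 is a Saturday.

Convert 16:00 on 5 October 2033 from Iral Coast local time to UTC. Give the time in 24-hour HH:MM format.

1 February 2033 is a Tuesday, so the first Monday is February 7 and the third is February 21.
1 October 2033 is a Saturday, so the first Sunday is October 2 and the second is October 9.
Daylight saving runs 21 February – 9 October; 5 October 2033 is inside that window, so Iral Coast is at UTC+07:30.
16:00 local − 7h30m = 08:30 UTC.

08:30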